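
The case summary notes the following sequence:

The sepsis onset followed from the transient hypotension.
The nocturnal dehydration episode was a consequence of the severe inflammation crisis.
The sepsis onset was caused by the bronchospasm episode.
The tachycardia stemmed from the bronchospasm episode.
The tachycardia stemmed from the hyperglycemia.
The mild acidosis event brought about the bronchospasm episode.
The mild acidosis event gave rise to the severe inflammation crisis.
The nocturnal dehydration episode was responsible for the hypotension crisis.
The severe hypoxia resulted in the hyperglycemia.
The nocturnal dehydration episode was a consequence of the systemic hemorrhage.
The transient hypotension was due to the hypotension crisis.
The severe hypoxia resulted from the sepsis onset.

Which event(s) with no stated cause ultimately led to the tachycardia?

Tracing upstream from the tachycardia: the tachycardia ← the bronchospasm episode ← the mild acidosis event.
A separate upstream branch: the tachycardia ← the hyperglycemia ← the severe hypoxia ← the sepsis onset ← the transient hypotension ← the hypotension crisis ← the nocturnal dehydration episode ← the systemic hemorrhage.
Each of those chain origins has no stated cause.

the mild acidosis event, the systemic hemorrhage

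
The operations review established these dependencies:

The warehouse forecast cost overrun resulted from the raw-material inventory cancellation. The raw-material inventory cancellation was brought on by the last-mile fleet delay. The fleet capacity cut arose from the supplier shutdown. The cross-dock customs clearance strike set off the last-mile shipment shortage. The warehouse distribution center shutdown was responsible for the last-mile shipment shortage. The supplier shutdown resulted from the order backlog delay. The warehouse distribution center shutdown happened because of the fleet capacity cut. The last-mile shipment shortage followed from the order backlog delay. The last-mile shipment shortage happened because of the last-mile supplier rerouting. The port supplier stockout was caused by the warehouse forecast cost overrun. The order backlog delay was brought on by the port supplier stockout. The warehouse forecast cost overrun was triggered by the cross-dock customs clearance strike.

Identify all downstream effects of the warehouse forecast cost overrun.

Direct effects: the port supplier stockout.
2 steps out: the order backlog delay.
3 steps out: the supplier shutdown, the last-mile shipment shortage.
4 steps out: the fleet capacity cut.
5 steps out: the warehouse distribution center shutdown.
Not reachable from it: the cross-dock customs clearance strike, the last-mile fleet delay, the raw-material inventory cancellation, the last-mile supplier rerouting.

the fleet capacity cut, the last-mile shipment shortage, the order backlog delay, the port supplier stockout, the supplier shutdown, the warehouse distribution center shutdown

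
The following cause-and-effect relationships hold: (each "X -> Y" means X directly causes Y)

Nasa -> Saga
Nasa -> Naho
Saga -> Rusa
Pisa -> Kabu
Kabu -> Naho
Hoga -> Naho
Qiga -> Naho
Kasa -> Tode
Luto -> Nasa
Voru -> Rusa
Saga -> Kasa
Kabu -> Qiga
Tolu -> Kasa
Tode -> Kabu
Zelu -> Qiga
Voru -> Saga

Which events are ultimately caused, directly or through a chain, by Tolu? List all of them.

Direct effects: Kasa.
2 steps out: Tode.
3 steps out: Kabu.
4 steps out: Qiga, Naho.
Not reachable from it: Luto, Voru, Nasa, Saga, Rusa, Hoga, Pisa, Zelu.

Kabu, Kasa, Naho, Qiga, Tode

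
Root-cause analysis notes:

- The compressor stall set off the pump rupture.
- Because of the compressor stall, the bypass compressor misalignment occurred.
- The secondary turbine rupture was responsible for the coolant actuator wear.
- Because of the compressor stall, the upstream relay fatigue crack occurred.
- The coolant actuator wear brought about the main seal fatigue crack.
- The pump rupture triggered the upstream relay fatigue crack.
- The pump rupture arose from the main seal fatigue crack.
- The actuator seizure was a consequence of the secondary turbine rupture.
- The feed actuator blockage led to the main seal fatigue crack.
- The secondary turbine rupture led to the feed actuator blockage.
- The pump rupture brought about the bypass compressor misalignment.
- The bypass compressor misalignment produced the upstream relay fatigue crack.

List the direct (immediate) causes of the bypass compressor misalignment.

Upstream contributors include the secondary turbine rupture, the coolant actuator wear, the feed actuator blockage, the main seal fatigue crack, but only the compressor stall, the pump rupture feed directly into the bypass compressor misalignment.

the compressor stall, the pump rupture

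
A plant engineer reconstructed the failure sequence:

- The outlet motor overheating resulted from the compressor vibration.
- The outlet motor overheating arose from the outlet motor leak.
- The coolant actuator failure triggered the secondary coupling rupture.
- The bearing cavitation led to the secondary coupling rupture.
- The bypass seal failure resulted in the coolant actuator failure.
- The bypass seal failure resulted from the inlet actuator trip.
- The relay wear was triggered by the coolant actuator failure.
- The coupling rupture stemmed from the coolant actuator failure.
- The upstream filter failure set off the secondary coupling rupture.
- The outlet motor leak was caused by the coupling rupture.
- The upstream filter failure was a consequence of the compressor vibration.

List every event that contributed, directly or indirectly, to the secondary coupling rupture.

Immediate causes of the secondary coupling rupture: the coolant actuator failure, the upstream filter failure, the bearing cavitation.
Further upstream: the inlet actuator trip, the compressor vibration, the bypass seal failure.

the bearing cavitation, the bypass seal failure, the compressor vibration, the coolant actuator failure, the inlet actuator trip, the upstream filter failure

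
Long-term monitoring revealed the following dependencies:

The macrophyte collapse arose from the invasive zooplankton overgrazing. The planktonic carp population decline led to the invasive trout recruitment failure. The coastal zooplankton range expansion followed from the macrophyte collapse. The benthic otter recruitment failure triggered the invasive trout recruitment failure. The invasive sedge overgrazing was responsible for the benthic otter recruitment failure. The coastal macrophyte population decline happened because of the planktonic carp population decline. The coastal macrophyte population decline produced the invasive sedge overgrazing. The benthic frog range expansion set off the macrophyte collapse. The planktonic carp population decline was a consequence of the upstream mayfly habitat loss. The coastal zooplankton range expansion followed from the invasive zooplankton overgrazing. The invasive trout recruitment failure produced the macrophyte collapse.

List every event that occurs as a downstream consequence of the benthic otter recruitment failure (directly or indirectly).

Direct effects: the invasive trout recruitment failure.
2 steps out: the macrophyte collapse.
3 steps out: the coastal zooplankton range expansion.
Not reachable from it: the upstream mayfly habitat loss, the planktonic carp population decline, the coastal macrophyte population decline, the invasive sedge overgrazing, the benthic frog range expansion, the invasive zooplankton overgrazing.

the coastal zooplankton range expansion, the invasive trout recruitment failure, the macrophyte collapse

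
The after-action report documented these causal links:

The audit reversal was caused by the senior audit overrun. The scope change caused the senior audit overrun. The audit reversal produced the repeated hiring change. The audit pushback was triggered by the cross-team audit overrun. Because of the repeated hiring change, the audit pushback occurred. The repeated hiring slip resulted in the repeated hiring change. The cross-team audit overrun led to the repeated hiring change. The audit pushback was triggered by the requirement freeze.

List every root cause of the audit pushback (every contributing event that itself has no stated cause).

Tracing upstream from the audit pushback: the audit pushback ← the repeated hiring change ← the audit reversal ← the senior audit overrun ← the scope change.
A separate upstream branch: the audit pushback ← the requirement freeze.
A separate upstream branch: the audit pushback ← the repeated hiring change ← the repeated hiring slip.
A separate upstream branch: the audit pushback ← the cross-team audit overrun.
Each of those chain origins has no stated cause.

the cross-team audit overrun, the repeated hiring slip, the requirement freeze, the scope change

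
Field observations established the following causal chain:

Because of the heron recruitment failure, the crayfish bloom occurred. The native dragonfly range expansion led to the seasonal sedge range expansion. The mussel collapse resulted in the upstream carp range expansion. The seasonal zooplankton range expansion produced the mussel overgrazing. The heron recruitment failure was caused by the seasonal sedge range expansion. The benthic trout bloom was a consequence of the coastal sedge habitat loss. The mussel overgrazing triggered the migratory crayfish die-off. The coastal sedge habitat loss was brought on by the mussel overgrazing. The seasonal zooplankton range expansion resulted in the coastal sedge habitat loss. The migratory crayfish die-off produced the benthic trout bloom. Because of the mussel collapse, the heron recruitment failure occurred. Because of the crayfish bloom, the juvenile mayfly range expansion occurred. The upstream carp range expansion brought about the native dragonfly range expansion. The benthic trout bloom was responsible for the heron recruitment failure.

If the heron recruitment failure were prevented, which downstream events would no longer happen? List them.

the crayfish bloom, the juvenile mayfly range expansion

Downstream of the heron recruitment failure: the crayfish bloom, the juvenile mayfly range expansion.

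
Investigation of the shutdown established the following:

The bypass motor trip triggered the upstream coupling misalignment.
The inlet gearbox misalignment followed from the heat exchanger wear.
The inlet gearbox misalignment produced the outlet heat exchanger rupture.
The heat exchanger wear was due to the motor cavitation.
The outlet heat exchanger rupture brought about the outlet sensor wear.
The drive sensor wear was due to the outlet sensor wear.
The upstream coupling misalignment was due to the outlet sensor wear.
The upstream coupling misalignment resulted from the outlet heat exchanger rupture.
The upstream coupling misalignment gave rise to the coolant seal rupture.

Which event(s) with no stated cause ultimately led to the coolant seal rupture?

Tracing upstream from the coolant seal rupture: the coolant seal rupture ← the upstream coupling misalignment ← the outlet heat exchanger rupture ← the inlet gearbox misalignment ← the heat exchanger wear ← the motor cavitation.
A separate upstream branch: the coolant seal rupture ← the upstream coupling misalignment ← the bypass motor trip.
Each of those chain origins has no stated cause.

the bypass motor trip, the motor cavitation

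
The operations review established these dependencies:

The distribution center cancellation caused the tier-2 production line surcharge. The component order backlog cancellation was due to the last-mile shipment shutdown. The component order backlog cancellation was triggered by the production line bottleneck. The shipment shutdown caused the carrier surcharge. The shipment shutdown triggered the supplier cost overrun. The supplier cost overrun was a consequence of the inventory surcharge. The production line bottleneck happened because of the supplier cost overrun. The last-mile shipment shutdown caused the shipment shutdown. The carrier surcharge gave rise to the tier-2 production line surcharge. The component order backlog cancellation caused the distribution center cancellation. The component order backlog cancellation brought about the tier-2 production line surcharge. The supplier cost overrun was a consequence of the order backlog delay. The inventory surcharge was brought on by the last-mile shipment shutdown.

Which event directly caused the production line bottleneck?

Upstream contributors include the last-mile shipment shutdown, the inventory surcharge, the shipment shutdown, the order backlog delay, but only the supplier cost overrun feeds directly into the production line bottleneck.

the supplier cost overrun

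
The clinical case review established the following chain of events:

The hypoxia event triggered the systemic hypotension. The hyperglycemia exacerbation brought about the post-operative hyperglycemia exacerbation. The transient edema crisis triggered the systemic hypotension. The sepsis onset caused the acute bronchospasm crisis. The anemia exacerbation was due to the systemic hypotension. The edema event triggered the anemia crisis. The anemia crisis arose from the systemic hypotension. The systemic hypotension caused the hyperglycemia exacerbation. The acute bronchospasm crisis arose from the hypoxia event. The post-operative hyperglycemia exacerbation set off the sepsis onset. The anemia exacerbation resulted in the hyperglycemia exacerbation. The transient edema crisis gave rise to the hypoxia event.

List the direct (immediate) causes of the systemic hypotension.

the hypoxia event, the transient edema crisis

the hypoxia event, the transient edema crisis → the systemic hypotension with nothing further upstream stated.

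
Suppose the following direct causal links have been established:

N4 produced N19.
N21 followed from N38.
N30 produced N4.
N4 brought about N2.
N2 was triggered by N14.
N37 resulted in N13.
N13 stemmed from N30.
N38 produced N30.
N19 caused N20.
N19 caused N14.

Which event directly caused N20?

N19

Upstream contributors include N38, N30, N4, but only N19 feeds directly into N20.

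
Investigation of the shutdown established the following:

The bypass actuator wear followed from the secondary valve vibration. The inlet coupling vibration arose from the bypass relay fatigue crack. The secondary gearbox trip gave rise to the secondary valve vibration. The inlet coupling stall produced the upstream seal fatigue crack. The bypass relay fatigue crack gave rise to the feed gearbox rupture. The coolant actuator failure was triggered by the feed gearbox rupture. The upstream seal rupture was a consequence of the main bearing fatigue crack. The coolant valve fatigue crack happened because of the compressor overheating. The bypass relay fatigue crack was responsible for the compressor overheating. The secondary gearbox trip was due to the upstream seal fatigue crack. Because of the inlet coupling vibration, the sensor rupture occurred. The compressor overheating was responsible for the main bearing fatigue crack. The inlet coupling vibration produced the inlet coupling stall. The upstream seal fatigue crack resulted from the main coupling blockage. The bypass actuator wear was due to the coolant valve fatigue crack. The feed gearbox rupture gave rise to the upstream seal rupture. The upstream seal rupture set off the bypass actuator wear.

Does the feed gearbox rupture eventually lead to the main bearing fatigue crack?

No

The feed gearbox rupture leads to the coolant actuator failure, the upstream seal rupture, the bypass actuator wear; the main bearing fatigue crack is not among them.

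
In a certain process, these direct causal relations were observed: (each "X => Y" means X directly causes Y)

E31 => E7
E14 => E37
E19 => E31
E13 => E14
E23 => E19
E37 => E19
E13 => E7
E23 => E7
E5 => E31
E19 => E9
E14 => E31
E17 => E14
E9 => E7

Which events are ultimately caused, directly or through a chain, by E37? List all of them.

Direct effects: E19.
2 steps out: E31, E9.
3 steps out: E7.
Not reachable from it: E17, E13, E14, E23, E5.

E19, E31, E7, E9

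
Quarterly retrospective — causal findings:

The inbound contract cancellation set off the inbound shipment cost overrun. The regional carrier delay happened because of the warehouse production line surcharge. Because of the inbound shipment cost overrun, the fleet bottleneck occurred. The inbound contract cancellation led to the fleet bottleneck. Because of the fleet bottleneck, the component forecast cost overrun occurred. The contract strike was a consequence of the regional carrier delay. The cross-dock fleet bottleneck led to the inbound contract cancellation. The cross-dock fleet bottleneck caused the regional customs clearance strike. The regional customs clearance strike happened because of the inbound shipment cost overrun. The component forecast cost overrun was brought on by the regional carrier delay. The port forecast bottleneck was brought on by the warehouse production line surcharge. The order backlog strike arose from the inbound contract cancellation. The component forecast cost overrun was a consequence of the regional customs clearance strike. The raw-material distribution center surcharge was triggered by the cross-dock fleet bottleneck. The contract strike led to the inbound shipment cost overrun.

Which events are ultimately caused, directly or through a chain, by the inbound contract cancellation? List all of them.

the component forecast cost overrun, the fleet bottleneck, the inbound shipment cost overrun, the order backlog strike, the regional customs clearance strike

Direct effects: the order backlog strike, the inbound shipment cost overrun, the fleet bottleneck.
2 steps out: the regional customs clearance strike, the component forecast cost overrun.
Not reachable from it: the cross-dock fleet bottleneck, the warehouse production line surcharge, the port forecast bottleneck, the regional carrier delay, the raw-material distribution center surcharge, the contract strike.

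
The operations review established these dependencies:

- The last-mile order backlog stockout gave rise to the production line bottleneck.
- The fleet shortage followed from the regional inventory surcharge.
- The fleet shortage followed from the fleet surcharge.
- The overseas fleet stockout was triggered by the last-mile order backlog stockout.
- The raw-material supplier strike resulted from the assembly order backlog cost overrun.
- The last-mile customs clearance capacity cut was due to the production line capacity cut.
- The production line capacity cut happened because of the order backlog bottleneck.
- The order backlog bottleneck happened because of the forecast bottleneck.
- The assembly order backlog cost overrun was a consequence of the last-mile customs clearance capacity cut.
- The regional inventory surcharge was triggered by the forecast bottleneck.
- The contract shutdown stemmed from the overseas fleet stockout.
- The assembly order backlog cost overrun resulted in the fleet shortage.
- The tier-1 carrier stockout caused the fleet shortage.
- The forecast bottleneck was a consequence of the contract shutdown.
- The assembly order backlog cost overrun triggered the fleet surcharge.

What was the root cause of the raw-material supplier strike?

the last-mile order backlog stockout

Tracing upstream from the raw-material supplier strike: the raw-material supplier strike ← the assembly order backlog cost overrun ← the last-mile customs clearance capacity cut ← the production line capacity cut ← the order backlog bottleneck ← the forecast bottleneck ← the contract shutdown ← the overseas fleet stockout ← the last-mile order backlog stockout.
The last-mile order backlog stockout has no stated cause, so it is the root.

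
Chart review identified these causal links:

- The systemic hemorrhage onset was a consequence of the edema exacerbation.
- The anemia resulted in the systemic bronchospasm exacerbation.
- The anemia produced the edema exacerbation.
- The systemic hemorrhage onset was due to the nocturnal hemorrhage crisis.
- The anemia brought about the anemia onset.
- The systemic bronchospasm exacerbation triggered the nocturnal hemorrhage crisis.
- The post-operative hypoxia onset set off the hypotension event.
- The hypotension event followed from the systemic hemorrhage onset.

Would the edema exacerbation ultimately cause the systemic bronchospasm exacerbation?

The edema exacerbation leads to the systemic hemorrhage onset, the hypotension event; the systemic bronchospasm exacerbation is not among them.

No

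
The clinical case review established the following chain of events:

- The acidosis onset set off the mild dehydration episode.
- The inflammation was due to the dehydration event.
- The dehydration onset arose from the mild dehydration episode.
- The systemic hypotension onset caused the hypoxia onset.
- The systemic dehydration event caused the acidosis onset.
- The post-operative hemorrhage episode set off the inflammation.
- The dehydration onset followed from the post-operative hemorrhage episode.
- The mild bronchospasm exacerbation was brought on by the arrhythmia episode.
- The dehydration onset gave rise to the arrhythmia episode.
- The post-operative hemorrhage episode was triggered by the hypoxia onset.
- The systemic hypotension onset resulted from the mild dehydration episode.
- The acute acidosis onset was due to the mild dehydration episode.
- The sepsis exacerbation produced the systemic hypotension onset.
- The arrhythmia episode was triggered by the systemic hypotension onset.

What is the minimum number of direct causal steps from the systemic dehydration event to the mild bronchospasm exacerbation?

5

Shortest chain: the systemic dehydration event → the acidosis onset → the mild dehydration episode → the systemic hypotension onset → the arrhythmia episode → the mild bronchospasm exacerbation.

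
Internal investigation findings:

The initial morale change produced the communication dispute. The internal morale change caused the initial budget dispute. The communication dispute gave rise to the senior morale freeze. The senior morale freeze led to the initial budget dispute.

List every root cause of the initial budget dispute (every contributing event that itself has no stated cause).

Tracing upstream from the initial budget dispute: the initial budget dispute ← the senior morale freeze ← the communication dispute ← the initial morale change.
A separate upstream branch: the initial budget dispute ← the internal morale change.
Each of those chain origins has no stated cause.

the initial morale change, the internal morale change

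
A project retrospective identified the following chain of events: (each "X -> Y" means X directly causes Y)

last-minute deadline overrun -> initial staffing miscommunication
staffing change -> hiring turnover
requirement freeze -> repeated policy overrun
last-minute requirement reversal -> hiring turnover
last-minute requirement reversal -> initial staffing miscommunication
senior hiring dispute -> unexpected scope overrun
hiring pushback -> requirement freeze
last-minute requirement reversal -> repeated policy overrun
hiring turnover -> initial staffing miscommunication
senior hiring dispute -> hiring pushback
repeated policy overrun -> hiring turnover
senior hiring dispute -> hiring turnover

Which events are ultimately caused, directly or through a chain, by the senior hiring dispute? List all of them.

the hiring pushback, the hiring turnover, the initial staffing miscommunication, the repeated policy overrun, the requirement freeze, the unexpected scope overrun

Direct effects: the unexpected scope overrun, the hiring pushback, the hiring turnover.
2 steps out: the requirement freeze, the initial staffing miscommunication.
3 steps out: the repeated policy overrun.
Not reachable from it: the last-minute deadline overrun, the last-minute requirement reversal, the staffing change.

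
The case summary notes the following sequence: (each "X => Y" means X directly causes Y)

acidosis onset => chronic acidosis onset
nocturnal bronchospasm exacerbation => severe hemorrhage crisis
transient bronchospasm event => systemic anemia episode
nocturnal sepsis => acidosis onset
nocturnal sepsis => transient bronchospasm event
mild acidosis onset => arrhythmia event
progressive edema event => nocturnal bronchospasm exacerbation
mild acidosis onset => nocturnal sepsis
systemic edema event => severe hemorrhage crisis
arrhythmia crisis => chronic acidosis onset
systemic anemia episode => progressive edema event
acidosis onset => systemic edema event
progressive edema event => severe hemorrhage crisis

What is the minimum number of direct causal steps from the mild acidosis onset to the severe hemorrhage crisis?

Shortest chain: the mild acidosis onset → the nocturnal sepsis → the acidosis onset → the systemic edema event → the severe hemorrhage crisis.

4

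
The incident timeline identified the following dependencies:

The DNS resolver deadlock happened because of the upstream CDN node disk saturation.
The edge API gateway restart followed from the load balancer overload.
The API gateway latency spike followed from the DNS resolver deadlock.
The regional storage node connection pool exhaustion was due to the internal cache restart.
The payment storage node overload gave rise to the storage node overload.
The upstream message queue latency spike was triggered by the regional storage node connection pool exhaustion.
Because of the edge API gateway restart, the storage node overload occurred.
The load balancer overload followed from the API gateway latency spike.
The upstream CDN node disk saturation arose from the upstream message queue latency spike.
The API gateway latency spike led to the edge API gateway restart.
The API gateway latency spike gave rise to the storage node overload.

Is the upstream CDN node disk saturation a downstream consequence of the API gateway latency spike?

No

The API gateway latency spike leads to the load balancer overload, the edge API gateway restart, the storage node overload; the upstream CDN node disk saturation is not among them.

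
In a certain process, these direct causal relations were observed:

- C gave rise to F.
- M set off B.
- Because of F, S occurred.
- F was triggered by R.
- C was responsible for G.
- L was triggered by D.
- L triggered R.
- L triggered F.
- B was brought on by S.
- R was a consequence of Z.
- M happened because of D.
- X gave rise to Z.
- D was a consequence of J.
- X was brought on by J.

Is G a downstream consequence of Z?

No

Z leads to R, F, S, B; G is not among them.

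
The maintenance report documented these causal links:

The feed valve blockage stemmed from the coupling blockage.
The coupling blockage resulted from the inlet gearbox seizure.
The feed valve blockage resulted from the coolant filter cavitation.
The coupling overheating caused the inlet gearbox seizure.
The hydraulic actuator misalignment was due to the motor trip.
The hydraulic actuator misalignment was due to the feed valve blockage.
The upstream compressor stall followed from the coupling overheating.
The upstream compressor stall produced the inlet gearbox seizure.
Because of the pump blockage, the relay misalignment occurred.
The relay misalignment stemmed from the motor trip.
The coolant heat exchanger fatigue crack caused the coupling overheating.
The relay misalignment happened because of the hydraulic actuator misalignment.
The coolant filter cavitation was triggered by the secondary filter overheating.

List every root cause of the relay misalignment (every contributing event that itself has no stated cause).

Tracing upstream from the relay misalignment: the relay misalignment ← the hydraulic actuator misalignment ← the feed valve blockage ← the coolant filter cavitation ← the secondary filter overheating.
A separate upstream branch: the relay misalignment ← the hydraulic actuator misalignment ← the feed valve blockage ← the coupling blockage ← the inlet gearbox seizure ← the coupling overheating ← the coolant heat exchanger fatigue crack.
A separate upstream branch: the relay misalignment ← the pump blockage.
A separate upstream branch: the relay misalignment ← the motor trip.
Each of those chain origins has no stated cause.

the coolant heat exchanger fatigue crack, the motor trip, the pump blockage, the secondary filter overheating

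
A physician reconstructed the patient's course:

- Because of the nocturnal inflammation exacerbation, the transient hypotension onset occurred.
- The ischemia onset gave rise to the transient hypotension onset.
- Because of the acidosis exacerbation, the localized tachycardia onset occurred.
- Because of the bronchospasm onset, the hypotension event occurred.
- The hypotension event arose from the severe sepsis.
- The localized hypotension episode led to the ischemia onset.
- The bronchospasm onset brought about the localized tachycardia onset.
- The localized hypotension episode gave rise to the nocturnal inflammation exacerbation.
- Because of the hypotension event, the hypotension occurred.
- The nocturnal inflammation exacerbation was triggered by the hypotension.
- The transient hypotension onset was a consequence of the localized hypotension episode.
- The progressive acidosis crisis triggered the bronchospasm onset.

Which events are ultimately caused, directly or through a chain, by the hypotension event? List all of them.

the hypotension, the nocturnal inflammation exacerbation, the transient hypotension onset

Direct effects: the hypotension.
2 steps out: the nocturnal inflammation exacerbation.
3 steps out: the transient hypotension onset.
Not reachable from it: the acidosis exacerbation, the localized hypotension episode, the ischemia onset, the progressive acidosis crisis, the severe sepsis, the bronchospasm onset, the localized tachycardia onset.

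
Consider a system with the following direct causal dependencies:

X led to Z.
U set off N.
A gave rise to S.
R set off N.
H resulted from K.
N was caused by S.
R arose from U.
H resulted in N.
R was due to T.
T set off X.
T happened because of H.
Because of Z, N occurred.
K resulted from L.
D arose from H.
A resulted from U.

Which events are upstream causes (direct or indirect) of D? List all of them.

Immediate cause of D: H.
Further upstream: L, K.

H, K, L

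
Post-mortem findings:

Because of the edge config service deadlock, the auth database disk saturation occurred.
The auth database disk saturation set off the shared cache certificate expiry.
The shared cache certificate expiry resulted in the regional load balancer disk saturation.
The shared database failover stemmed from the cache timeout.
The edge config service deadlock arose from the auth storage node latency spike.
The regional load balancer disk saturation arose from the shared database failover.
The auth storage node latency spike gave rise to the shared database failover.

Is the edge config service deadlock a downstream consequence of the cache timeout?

The cache timeout leads to the shared database failover, the regional load balancer disk saturation; the edge config service deadlock is not among them.

No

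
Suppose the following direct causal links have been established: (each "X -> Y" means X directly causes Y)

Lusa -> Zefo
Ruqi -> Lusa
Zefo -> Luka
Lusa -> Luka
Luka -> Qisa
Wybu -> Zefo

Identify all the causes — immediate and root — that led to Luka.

Immediate causes of Luka: Lusa, Zefo.
Further upstream: Ruqi, Wybu.

Lusa, Ruqi, Wybu, Zefo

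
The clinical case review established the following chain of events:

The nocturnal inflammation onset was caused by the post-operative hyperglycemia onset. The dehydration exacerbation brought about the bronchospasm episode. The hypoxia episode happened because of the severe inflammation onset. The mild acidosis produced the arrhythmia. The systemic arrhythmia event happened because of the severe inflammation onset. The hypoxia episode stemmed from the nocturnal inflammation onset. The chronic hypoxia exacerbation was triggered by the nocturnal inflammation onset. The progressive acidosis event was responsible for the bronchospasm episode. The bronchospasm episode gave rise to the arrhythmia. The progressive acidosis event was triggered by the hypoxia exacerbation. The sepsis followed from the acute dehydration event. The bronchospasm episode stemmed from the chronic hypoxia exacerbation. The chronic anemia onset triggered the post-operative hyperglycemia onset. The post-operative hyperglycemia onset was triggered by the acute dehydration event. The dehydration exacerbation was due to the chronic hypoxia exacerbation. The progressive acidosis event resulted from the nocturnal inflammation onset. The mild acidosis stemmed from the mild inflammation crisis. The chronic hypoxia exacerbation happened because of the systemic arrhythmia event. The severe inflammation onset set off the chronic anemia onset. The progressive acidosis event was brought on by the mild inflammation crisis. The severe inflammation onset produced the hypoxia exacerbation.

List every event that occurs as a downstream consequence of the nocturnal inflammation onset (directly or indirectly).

Direct effects: the hypoxia episode, the chronic hypoxia exacerbation, the progressive acidosis event.
2 steps out: the dehydration exacerbation, the bronchospasm episode.
3 steps out: the arrhythmia.
Not reachable from it: the acute dehydration event, the severe inflammation onset, the chronic anemia onset, the sepsis, the post-operative hyperglycemia onset, the systemic arrhythmia event, the hypoxia exacerbation, the mild inflammation crisis, the mild acidosis.

the arrhythmia, the bronchospasm episode, the chronic hypoxia exacerbation, the dehydration exacerbation, the hypoxia episode, the progressive acidosis event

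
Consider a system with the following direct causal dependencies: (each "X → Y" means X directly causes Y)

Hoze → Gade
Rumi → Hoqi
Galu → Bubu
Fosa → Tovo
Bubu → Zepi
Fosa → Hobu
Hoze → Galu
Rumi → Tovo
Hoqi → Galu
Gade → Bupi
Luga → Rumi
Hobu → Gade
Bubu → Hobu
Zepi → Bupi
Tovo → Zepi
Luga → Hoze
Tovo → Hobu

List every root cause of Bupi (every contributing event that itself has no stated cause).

Tracing upstream from Bupi: Bupi ← Gade ← Hobu ← Fosa.
A separate upstream branch: Bupi ← Gade ← Hoze ← Luga.
Each of those chain origins has no stated cause.

Fosa, Luga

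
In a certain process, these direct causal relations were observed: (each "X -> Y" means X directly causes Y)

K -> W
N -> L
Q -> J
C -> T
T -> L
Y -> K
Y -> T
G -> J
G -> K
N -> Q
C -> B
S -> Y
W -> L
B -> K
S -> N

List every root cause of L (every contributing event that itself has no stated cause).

Tracing upstream from L: L ← N ← S.
A separate upstream branch: L ← W ← K ← G.
A separate upstream branch: L ← T ← C.
Each of those chain origins has no stated cause.

C, G, S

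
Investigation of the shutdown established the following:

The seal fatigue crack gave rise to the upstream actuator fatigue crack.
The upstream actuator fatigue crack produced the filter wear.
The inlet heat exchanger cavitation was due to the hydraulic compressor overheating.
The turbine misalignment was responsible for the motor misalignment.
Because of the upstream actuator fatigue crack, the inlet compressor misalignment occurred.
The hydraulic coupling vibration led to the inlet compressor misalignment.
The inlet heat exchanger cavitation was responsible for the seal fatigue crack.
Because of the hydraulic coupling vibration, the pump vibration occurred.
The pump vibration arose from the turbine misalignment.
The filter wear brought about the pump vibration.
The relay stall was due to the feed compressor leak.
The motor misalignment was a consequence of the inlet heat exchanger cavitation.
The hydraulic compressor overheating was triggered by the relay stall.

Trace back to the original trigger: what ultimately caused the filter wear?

the feed compressor leak

Tracing upstream from the filter wear: the filter wear ← the upstream actuator fatigue crack ← the seal fatigue crack ← the inlet heat exchanger cavitation ← the hydraulic compressor overheating ← the relay stall ← the feed compressor leak.
The feed compressor leak has no stated cause, so it is the root.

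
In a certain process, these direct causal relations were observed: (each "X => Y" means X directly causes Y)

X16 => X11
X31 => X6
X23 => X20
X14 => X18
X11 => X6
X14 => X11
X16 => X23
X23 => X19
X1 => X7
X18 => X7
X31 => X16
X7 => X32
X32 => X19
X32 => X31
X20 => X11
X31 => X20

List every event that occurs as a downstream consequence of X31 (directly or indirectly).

X11, X16, X19, X20, X23, X6

Direct effects: X16, X20, X6.
2 steps out: X23, X11.
3 steps out: X19.
Not reachable from it: X14, X18, X7, X32, X1.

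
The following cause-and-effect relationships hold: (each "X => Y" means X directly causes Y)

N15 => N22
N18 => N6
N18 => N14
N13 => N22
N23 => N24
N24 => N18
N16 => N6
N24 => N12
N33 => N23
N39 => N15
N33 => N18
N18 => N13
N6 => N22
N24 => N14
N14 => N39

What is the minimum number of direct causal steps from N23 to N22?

4

Shortest chain: N23 → N24 → N18 → N6 → N22.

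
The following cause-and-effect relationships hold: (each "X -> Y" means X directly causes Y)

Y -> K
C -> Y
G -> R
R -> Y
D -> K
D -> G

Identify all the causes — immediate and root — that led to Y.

C, D, G, R

Immediate causes of Y: R, C.
Further upstream: D, G.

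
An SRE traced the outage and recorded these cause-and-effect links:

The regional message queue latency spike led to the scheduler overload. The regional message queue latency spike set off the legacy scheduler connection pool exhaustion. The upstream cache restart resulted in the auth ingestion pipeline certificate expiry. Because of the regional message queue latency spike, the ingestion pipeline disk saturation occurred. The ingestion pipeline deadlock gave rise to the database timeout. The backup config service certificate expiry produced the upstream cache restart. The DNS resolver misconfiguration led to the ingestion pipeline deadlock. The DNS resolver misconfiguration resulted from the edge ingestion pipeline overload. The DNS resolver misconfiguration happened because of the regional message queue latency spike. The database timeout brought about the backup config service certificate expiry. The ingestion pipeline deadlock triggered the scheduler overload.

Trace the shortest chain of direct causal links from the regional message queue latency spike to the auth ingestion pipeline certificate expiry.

the regional message queue latency spike → the DNS resolver misconfiguration → the ingestion pipeline deadlock → the database timeout → the backup config service certificate expiry → the upstream cache restart → the auth ingestion pipeline certificate expiry

the regional message queue latency spike → the DNS resolver misconfiguration
the DNS resolver misconfiguration → the ingestion pipeline deadlock
the ingestion pipeline deadlock → the database timeout
the database timeout → the backup config service certificate expiry
the backup config service certificate expiry → the upstream cache restart
the upstream cache restart → the auth ingestion pipeline certificate expiry
Length: 6 steps.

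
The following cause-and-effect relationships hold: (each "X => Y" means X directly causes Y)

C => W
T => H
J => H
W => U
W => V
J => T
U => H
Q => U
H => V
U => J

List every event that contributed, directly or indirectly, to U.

C, Q, W

Immediate causes of U: W, Q.
Further upstream: C.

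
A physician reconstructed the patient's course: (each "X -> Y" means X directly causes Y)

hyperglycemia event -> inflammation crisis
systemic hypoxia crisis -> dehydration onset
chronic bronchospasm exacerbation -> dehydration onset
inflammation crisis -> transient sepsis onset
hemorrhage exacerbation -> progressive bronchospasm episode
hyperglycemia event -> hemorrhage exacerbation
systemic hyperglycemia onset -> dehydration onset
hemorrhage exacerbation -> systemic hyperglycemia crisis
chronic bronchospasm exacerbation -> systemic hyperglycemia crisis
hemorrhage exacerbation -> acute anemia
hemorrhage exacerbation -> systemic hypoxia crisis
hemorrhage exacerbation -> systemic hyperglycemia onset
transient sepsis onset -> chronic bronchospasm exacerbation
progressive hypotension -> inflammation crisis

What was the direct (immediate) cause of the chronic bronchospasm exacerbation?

the transient sepsis onset

Upstream contributors include the hyperglycemia event, the inflammation crisis, the progressive hypotension, but only the transient sepsis onset feeds directly into the chronic bronchospasm exacerbation.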